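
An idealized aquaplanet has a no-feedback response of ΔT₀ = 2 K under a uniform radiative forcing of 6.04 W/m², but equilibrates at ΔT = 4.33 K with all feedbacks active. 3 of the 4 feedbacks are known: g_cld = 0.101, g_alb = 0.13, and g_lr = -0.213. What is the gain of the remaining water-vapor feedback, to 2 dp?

Amplification A = ΔT/ΔT₀ = 4.33/2 = 2.165.
Total gain g = 1 − 1/A = 1 − 1/2.165 = 0.5381.
Known gains sum to 0.101 + 0.13 − 0.213 = 0.018.
g_wv = 0.5381 − 0.018 = 0.52.

0.52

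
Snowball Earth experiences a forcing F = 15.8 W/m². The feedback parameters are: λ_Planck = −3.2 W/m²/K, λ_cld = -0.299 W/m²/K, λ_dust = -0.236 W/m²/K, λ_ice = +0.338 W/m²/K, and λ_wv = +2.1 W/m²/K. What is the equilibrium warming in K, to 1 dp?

Net feedback parameter λ = (−3.2) + (-0.299) + (-0.236) + (+0.338) + (+2.1) = -1.297 W/m²/K.
ΔT = −F/λ = −15.8/(-1.297) = 12.2 K.

12.2 K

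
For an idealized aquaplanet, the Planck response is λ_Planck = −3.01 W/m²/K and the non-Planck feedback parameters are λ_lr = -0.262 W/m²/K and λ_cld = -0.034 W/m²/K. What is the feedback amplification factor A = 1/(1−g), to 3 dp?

Convert to gains: g_lr = -0.262/3.01 = -0.08704; g_cld = -0.034/3.01 = -0.0113.
Total gain g = -0.09834.
A = 1/(1 + 0.09834) = 0.910.

0.910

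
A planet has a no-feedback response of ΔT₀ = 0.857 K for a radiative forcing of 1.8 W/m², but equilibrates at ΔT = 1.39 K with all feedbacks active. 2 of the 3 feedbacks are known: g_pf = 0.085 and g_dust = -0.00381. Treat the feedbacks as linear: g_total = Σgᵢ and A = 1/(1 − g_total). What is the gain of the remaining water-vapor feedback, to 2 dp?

Amplification A = ΔT/ΔT₀ = 1.39/0.857 = 1.622.
Total gain g = 1 − 1/A = 1 − 1/1.622 = 0.3835.
Known gains sum to 0.085 − 0.00381 = 0.08119.
g_wv = 0.3835 − 0.08119 = 0.30.

0.30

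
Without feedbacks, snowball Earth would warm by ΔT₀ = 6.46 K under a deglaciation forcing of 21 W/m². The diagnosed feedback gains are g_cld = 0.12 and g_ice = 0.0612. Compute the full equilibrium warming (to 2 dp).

Total gain g = 0.12 + 0.0612 = 0.1812.
Amplification A = 1/(1 − 0.1812) = 1.221.
ΔT = 6.46 × 1.221 = 7.89 K.

7.89 K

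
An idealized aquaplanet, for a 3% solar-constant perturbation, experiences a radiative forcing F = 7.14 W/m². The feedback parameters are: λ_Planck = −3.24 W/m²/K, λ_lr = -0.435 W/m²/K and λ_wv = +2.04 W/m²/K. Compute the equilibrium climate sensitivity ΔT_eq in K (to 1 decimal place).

4.4 K

Net feedback parameter λ = (−3.24) + (-0.435) + (+2.04) = -1.635 W/m²/K.
ΔT = −F/λ = −7.14/(-1.635) = 4.4 K.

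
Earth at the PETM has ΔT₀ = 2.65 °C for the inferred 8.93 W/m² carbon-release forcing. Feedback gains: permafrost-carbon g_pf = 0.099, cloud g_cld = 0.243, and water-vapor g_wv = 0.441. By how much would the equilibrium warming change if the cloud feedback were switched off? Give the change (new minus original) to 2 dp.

-6.45 °C

Original: g = 0.783, ΔT = 2.65/(1−0.783) = 12.2120 °C.
Without cloud: g' = 0.54, ΔT' = 2.65/(1−0.54) = 5.7609 °C.
Change = 5.7609 − 12.2120 = -6.45 °C.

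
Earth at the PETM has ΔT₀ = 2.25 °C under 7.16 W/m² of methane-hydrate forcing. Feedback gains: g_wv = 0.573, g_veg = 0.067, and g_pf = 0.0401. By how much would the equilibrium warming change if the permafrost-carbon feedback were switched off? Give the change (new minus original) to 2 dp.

-0.78 °C

Original: g = 0.6801, ΔT = 2.25/(1−0.6801) = 7.0334 °C.
Without permafrost-carbon: g' = 0.64, ΔT' = 2.25/(1−0.64) = 6.2500 °C.
Change = 6.2500 − 7.0334 = -0.78 °C.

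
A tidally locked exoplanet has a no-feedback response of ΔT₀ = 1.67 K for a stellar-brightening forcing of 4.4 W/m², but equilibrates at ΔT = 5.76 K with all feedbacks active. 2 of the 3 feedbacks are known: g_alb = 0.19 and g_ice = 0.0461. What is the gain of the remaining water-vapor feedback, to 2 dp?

0.47

Amplification A = ΔT/ΔT₀ = 5.76/1.67 = 3.449.
Total gain g = 1 − 1/A = 1 − 1/3.449 = 0.7101.
Known gains sum to 0.19 + 0.0461 = 0.2361.
g_wv = 0.7101 − 0.2361 = 0.47.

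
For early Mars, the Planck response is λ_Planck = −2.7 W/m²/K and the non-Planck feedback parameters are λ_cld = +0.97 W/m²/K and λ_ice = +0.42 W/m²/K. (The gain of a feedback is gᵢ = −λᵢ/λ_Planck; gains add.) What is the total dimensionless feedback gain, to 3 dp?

0.515

Convert to gains: g_cld = 0.97/2.7 = 0.3593; g_ice = 0.42/2.7 = 0.1556.
Total gain g = 0.5149.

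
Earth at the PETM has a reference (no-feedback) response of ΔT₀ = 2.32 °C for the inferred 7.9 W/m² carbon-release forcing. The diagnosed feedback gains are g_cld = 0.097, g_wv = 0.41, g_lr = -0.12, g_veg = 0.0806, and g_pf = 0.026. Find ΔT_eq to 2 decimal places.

4.58 °C

Total gain g = 0.097 + 0.41 − 0.12 + 0.0806 + 0.026 = 0.4936.
Amplification A = 1/(1 − 0.4936) = 1.975.
ΔT = 2.32 × 1.975 = 4.58 °C.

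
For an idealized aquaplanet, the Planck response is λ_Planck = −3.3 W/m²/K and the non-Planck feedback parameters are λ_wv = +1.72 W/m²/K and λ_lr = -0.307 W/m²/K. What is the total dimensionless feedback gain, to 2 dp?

Convert to gains: g_wv = 1.72/3.3 = 0.5212; g_lr = -0.307/3.3 = -0.09303.
Total gain g = 0.42817.

0.43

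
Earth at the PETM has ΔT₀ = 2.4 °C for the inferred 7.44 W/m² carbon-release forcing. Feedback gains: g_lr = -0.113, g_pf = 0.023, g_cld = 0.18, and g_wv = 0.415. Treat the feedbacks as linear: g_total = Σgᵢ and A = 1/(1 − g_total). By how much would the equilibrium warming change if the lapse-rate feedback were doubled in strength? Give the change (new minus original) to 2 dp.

Original: g = 0.505, ΔT = 2.4/(1−0.505) = 4.8485 °C.
With doubled lapse-rate: g' = 0.392, ΔT' = 2.4/(1−0.392) = 3.9474 °C.
Change = 3.9474 − 4.8485 = -0.90 °C.

-0.90 °C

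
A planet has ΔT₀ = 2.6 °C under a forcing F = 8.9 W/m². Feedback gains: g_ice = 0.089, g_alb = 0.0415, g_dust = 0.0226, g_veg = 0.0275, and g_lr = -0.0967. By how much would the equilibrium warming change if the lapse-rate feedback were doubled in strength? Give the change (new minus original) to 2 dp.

-0.27 °C

Original: g = 0.0839, ΔT = 2.6/(1−0.0839) = 2.8381 °C.
With doubled lapse-rate: g' = -0.0128, ΔT' = 2.6/(1+0.0128) = 2.5671 °C.
Change = 2.5671 − 2.8381 = -0.27 °C.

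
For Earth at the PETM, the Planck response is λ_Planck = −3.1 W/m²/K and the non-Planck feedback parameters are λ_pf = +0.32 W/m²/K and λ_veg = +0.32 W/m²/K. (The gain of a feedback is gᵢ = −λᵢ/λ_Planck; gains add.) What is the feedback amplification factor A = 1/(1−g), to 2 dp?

Convert to gains: g_pf = 0.32/3.1 = 0.1032; g_veg = 0.32/3.1 = 0.1032.
Total gain g = 0.2064.
A = 1/(1 − 0.2064) = 1.26.

1.26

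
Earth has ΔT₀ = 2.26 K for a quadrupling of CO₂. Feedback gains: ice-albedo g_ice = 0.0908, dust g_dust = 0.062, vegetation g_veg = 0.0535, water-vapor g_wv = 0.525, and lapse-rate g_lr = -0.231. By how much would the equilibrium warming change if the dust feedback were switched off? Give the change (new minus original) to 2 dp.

-0.50 K

Original: g = 0.5003, ΔT = 2.26/(1−0.5003) = 4.5227 K.
Without dust: g' = 0.4383, ΔT' = 2.26/(1−0.4383) = 4.0235 K.
Change = 4.0235 − 4.5227 = -0.50 K.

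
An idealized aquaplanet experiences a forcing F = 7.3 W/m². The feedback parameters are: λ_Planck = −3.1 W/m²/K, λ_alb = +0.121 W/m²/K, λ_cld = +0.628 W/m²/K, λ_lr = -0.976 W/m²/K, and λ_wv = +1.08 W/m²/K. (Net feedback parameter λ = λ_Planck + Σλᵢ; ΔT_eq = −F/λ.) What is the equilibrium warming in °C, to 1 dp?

3.2 °C

Net feedback parameter λ = (−3.1) + (+0.121) + (+0.628) + (-0.976) + (+1.08) = -2.247 W/m²/K.
ΔT = −F/λ = −7.3/(-2.247) = 3.2 °C.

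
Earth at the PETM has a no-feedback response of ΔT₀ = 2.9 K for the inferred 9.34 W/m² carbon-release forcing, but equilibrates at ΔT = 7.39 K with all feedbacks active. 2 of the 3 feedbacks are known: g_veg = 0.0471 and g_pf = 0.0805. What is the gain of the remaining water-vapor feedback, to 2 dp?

0.48

Amplification A = ΔT/ΔT₀ = 7.39/2.9 = 2.548.
Total gain g = 1 − 1/A = 1 − 1/2.548 = 0.6075.
Known gains sum to 0.0471 + 0.0805 = 0.1276.
g_wv = 0.6075 − 0.1276 = 0.48.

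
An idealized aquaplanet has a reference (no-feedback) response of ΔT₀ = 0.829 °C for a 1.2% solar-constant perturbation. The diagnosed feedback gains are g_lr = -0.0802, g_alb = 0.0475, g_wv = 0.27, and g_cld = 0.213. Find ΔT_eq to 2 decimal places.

1.51 °C

Total gain g = -0.0802 + 0.0475 + 0.27 + 0.213 = 0.4503.
Amplification A = 1/(1 − 0.4503) = 1.819.
ΔT = 0.829 × 1.819 = 1.51 °C.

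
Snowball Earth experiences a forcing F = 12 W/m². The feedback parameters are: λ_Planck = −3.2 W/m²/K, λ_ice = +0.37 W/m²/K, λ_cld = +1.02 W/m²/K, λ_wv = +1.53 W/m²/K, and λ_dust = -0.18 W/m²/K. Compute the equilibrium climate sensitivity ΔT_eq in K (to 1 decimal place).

Net feedback parameter λ = (−3.2) + (+0.37) + (+1.02) + (+1.53) + (-0.18) = -0.46 W/m²/K.
ΔT = −F/λ = −12/(-0.46) = 26.1 K.

26.1 K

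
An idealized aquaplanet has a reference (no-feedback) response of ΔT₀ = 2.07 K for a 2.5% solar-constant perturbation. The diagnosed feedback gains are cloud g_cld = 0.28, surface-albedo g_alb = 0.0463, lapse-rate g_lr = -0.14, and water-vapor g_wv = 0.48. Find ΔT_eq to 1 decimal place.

6.2 K

Total gain g = 0.28 + 0.0463 − 0.14 + 0.48 = 0.6663.
Amplification A = 1/(1 − 0.6663) = 2.997.
ΔT = 2.07 × 2.997 = 6.2 K.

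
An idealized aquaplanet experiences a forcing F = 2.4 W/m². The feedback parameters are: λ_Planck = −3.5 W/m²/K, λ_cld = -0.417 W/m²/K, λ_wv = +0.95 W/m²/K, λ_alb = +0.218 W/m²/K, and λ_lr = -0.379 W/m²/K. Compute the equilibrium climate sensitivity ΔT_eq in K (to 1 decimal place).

Net feedback parameter λ = (−3.5) + (-0.417) + (+0.95) + (+0.218) + (-0.379) = -3.128 W/m²/K.
ΔT = −F/λ = −2.4/(-3.128) = 0.8 K.

0.8 K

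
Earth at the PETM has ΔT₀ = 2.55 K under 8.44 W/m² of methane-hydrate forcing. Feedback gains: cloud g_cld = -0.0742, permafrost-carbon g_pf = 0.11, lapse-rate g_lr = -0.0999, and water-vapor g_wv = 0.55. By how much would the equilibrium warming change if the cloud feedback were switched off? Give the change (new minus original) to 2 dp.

Original: g = 0.4859, ΔT = 2.55/(1−0.4859) = 4.9601 K.
Without cloud: g' = 0.5601, ΔT' = 2.55/(1−0.5601) = 5.7968 K.
Change = 5.7968 − 4.9601 = 0.84 K.

0.84 K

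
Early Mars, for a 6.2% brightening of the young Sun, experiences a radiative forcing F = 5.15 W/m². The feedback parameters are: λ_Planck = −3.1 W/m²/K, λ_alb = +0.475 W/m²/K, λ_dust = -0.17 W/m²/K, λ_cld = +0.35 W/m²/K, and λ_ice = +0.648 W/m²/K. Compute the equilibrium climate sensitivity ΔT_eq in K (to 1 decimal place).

2.9 K

Net feedback parameter λ = (−3.1) + (+0.475) + (-0.17) + (+0.35) + (+0.648) = -1.797 W/m²/K.
ΔT = −F/λ = −5.15/(-1.797) = 2.9 K.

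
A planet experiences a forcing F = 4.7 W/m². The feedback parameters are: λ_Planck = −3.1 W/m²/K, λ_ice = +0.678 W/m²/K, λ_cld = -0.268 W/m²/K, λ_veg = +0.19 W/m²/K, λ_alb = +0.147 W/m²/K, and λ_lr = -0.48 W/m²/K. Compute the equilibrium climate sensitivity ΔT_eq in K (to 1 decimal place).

1.7 K

Net feedback parameter λ = (−3.1) + (+0.678) + (-0.268) + (+0.19) + (+0.147) + (-0.48) = -2.833 W/m²/K.
ΔT = −F/λ = −4.7/(-2.833) = 1.7 K.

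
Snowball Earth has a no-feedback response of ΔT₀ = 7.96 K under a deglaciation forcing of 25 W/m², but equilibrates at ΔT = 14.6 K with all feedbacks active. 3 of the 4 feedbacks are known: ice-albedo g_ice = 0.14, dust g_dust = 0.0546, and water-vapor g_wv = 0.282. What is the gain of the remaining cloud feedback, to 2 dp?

Amplification A = ΔT/ΔT₀ = 14.6/7.96 = 1.834.
Total gain g = 1 − 1/A = 1 − 1/1.834 = 0.4547.
Known gains sum to 0.14 + 0.0546 + 0.282 = 0.4766.
g_cld = 0.4547 − 0.4766 = -0.02.

-0.02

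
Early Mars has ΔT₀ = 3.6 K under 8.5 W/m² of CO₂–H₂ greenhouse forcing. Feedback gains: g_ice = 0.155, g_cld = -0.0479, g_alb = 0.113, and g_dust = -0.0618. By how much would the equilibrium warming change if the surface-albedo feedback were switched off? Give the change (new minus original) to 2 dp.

Original: g = 0.1583, ΔT = 3.6/(1−0.1583) = 4.2771 K.
Without surface-albedo: g' = 0.0453, ΔT' = 3.6/(1−0.0453) = 3.7708 K.
Change = 3.7708 − 4.2771 = -0.51 K.

-0.51 K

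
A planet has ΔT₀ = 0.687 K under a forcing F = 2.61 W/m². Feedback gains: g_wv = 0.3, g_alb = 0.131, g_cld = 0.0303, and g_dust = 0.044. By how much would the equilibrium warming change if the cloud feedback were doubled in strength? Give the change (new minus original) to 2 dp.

0.09 K

Original: g = 0.5053, ΔT = 0.687/(1−0.5053) = 1.3887 K.
With doubled cloud: g' = 0.5356, ΔT' = 0.687/(1−0.5356) = 1.4793 K.
Change = 1.4793 − 1.3887 = 0.09 K.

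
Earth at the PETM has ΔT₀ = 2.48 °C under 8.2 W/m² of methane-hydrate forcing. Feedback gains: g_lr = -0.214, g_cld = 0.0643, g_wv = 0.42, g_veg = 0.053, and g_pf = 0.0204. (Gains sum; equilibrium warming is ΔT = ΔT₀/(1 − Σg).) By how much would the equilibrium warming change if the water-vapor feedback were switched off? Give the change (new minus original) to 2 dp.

Original: g = 0.3437, ΔT = 2.48/(1−0.3437) = 3.7788 °C.
Without water-vapor: g' = -0.0763, ΔT' = 2.48/(1+0.0763) = 2.3042 °C.
Change = 2.3042 − 3.7788 = -1.47 °C.

-1.47 °C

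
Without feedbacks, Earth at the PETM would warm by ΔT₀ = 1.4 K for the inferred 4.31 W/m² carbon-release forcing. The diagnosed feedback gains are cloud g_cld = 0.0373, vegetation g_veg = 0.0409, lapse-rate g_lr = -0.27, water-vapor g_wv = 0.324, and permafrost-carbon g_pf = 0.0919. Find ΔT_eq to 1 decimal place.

Total gain g = 0.0373 + 0.0409 − 0.27 + 0.324 + 0.0919 = 0.2241.
Amplification A = 1/(1 − 0.2241) = 1.289.
ΔT = 1.4 × 1.289 = 1.8 K.

1.8 K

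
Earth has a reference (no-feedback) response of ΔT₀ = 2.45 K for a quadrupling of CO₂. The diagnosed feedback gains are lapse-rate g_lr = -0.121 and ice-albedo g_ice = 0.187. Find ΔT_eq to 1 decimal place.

2.6 K

Total gain g = -0.121 + 0.187 = 0.066.
Amplification A = 1/(1 − 0.066) = 1.071.
ΔT = 2.45 × 1.071 = 2.6 K.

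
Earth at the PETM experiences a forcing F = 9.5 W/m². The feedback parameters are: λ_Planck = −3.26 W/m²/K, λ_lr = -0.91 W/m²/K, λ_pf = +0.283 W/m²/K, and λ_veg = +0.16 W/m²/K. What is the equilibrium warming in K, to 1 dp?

2.5 K

Net feedback parameter λ = (−3.26) + (-0.91) + (+0.283) + (+0.16) = -3.727 W/m²/K.
ΔT = −F/λ = −9.5/(-3.727) = 2.5 K.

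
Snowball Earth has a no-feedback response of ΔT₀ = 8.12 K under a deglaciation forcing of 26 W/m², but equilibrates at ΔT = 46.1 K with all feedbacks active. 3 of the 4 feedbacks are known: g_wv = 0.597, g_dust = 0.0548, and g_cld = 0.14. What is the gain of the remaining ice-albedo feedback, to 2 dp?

Amplification A = ΔT/ΔT₀ = 46.1/8.12 = 5.677.
Total gain g = 1 − 1/A = 1 − 1/5.677 = 0.8239.
Known gains sum to 0.597 + 0.0548 + 0.14 = 0.7918.
g_ice = 0.8239 − 0.7918 = 0.03.

0.03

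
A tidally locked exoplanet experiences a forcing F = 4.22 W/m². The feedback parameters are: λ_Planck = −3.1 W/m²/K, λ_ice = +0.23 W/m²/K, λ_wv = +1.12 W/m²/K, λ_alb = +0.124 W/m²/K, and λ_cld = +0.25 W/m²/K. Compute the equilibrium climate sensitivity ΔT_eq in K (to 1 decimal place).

Net feedback parameter λ = (−3.1) + (+0.23) + (+1.12) + (+0.124) + (+0.25) = -1.376 W/m²/K.
ΔT = −F/λ = −4.22/(-1.376) = 3.1 K.

3.1 K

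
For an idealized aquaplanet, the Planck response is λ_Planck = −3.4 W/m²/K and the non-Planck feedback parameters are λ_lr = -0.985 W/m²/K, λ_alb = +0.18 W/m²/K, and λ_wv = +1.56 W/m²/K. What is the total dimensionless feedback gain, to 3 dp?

0.222

Convert to gains: g_lr = -0.985/3.4 = -0.2897; g_alb = 0.18/3.4 = 0.05294; g_wv = 1.56/3.4 = 0.4588.
Total gain g = 0.22204.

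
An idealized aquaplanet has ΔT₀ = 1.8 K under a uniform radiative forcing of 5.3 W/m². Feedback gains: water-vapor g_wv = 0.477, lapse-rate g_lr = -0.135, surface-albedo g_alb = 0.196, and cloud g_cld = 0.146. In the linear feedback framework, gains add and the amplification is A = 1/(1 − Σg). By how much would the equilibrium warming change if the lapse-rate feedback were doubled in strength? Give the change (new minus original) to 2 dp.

-1.71 K

Original: g = 0.684, ΔT = 1.8/(1−0.684) = 5.6962 K.
With doubled lapse-rate: g' = 0.549, ΔT' = 1.8/(1−0.549) = 3.9911 K.
Change = 3.9911 − 5.6962 = -1.71 K.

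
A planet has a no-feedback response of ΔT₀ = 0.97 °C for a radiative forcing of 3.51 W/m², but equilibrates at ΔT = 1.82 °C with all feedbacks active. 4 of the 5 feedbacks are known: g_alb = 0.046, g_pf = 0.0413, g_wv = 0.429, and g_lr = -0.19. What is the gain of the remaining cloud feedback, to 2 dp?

Amplification A = ΔT/ΔT₀ = 1.82/0.97 = 1.876.
Total gain g = 1 − 1/A = 1 − 1/1.876 = 0.467.
Known gains sum to 0.046 + 0.0413 + 0.429 − 0.19 = 0.3263.
g_cld = 0.467 − 0.3263 = 0.14.

0.14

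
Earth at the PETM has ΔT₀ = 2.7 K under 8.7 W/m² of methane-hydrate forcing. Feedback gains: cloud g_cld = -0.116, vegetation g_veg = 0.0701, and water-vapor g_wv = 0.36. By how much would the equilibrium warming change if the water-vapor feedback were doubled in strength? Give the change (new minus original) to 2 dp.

Original: g = 0.3141, ΔT = 2.7/(1−0.3141) = 3.9364 K.
With doubled water-vapor: g' = 0.6741, ΔT' = 2.7/(1−0.6741) = 8.2847 K.
Change = 8.2847 − 3.9364 = 4.35 K.

4.35 K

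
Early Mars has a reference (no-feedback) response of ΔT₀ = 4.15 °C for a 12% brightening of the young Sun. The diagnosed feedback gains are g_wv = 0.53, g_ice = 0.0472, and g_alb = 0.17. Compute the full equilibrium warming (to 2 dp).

16.42 °C

Total gain g = 0.53 + 0.0472 + 0.17 = 0.7472.
Amplification A = 1/(1 − 0.7472) = 3.956.
ΔT = 4.15 × 3.956 = 16.42 °C.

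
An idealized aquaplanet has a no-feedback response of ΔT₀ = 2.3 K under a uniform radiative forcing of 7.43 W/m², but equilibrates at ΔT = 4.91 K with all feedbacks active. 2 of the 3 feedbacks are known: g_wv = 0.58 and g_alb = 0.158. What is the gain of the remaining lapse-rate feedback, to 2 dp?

-0.21

Amplification A = ΔT/ΔT₀ = 4.91/2.3 = 2.135.
Total gain g = 1 − 1/A = 1 − 1/2.135 = 0.5316.
Known gains sum to 0.58 + 0.158 = 0.738.
g_lr = 0.5316 − 0.738 = -0.21.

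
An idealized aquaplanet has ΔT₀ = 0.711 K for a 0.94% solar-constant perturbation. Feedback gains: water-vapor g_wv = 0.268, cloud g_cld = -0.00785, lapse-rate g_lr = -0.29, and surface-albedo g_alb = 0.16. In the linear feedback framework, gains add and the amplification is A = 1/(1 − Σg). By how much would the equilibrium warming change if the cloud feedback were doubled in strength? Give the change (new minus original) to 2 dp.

Original: g = 0.13015, ΔT = 0.711/(1−0.13015) = 0.8174 K.
With doubled cloud: g' = 0.1223, ΔT' = 0.711/(1−0.1223) = 0.8101 K.
Change = 0.8101 − 0.8174 = -0.01 K.

-0.01 K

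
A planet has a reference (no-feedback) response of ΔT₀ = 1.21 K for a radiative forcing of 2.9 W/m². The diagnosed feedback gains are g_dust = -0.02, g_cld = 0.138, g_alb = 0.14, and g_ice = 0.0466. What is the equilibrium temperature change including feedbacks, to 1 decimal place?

1.7 K

Total gain g = -0.02 + 0.138 + 0.14 + 0.0466 = 0.3046.
Amplification A = 1/(1 − 0.3046) = 1.438.
ΔT = 1.21 × 1.438 = 1.7 K.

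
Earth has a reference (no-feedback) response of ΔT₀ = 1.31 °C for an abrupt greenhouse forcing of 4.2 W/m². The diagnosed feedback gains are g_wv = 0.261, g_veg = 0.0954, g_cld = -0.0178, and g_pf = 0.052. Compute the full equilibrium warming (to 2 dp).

2.15 °C

Total gain g = 0.261 + 0.0954 − 0.0178 + 0.052 = 0.3906.
Amplification A = 1/(1 − 0.3906) = 1.641.
ΔT = 1.31 × 1.641 = 2.15 °C.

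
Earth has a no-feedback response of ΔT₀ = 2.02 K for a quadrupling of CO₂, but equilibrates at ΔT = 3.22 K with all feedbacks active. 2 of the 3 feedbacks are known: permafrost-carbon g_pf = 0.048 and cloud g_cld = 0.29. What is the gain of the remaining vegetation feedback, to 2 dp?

0.03

Amplification A = ΔT/ΔT₀ = 3.22/2.02 = 1.594.
Total gain g = 1 − 1/A = 1 − 1/1.594 = 0.3726.
Known gains sum to 0.048 + 0.29 = 0.338.
g_veg = 0.3726 − 0.338 = 0.03.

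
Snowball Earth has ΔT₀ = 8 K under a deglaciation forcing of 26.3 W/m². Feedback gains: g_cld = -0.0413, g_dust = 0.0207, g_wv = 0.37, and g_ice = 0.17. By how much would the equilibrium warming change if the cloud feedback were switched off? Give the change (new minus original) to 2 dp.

1.56 K

Original: g = 0.5194, ΔT = 8/(1−0.5194) = 16.6459 K.
Without cloud: g' = 0.5607, ΔT' = 8/(1−0.5607) = 18.2108 K.
Change = 18.2108 − 16.6459 = 1.56 K.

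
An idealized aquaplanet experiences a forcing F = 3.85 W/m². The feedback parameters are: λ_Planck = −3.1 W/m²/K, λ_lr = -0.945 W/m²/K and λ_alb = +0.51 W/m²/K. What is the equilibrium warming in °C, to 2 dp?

1.09 °C

Net feedback parameter λ = (−3.1) + (-0.945) + (+0.51) = -3.535 W/m²/K.
ΔT = −F/λ = −3.85/(-3.535) = 1.09 °C.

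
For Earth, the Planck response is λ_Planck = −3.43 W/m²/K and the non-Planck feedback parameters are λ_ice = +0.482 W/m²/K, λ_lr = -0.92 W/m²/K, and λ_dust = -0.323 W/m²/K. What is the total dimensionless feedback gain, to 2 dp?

-0.22

Convert to gains: g_ice = 0.482/3.43 = 0.1405; g_lr = -0.92/3.43 = -0.2682; g_dust = -0.323/3.43 = -0.09417.
Total gain g = -0.22187.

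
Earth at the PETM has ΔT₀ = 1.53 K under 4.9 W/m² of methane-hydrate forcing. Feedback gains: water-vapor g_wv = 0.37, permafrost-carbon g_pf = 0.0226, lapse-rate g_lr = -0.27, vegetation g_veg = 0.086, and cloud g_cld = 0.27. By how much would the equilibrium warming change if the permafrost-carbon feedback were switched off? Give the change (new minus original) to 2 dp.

-0.12 K

Original: g = 0.4786, ΔT = 1.53/(1−0.4786) = 2.9344 K.
Without permafrost-carbon: g' = 0.456, ΔT' = 1.53/(1−0.456) = 2.8125 K.
Change = 2.8125 − 2.9344 = -0.12 K.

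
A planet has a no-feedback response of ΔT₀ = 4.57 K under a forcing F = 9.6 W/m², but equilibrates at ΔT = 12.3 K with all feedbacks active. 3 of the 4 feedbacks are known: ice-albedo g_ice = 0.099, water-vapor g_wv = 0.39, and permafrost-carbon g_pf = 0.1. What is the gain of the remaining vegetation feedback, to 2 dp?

Amplification A = ΔT/ΔT₀ = 12.3/4.57 = 2.691.
Total gain g = 1 − 1/A = 1 − 1/2.691 = 0.6284.
Known gains sum to 0.099 + 0.39 + 0.1 = 0.589.
g_veg = 0.6284 − 0.589 = 0.04.

0.04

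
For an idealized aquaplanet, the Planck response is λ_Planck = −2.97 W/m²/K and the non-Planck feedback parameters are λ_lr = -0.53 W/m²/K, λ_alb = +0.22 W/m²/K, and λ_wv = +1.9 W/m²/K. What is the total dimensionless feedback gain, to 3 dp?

Convert to gains: g_lr = -0.53/2.97 = -0.1785; g_alb = 0.22/2.97 = 0.07407; g_wv = 1.9/2.97 = 0.6397.
Total gain g = 0.53527.

0.535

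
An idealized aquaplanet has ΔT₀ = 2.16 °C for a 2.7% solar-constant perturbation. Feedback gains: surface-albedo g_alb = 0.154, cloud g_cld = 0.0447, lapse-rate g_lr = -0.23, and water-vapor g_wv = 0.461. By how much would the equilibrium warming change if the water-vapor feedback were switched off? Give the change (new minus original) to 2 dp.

Original: g = 0.4297, ΔT = 2.16/(1−0.4297) = 3.7875 °C.
Without water-vapor: g' = -0.0313, ΔT' = 2.16/(1+0.0313) = 2.0944 °C.
Change = 2.0944 − 3.7875 = -1.69 °C.

-1.69 °C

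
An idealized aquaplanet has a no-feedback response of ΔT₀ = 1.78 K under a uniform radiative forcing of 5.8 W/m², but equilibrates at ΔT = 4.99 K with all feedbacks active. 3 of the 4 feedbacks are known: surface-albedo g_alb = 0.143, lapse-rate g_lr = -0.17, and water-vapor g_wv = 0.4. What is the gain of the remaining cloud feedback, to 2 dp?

0.27

Amplification A = ΔT/ΔT₀ = 4.99/1.78 = 2.803.
Total gain g = 1 − 1/A = 1 − 1/2.803 = 0.6432.
Known gains sum to 0.143 − 0.17 + 0.4 = 0.373.
g_cld = 0.6432 − 0.373 = 0.27.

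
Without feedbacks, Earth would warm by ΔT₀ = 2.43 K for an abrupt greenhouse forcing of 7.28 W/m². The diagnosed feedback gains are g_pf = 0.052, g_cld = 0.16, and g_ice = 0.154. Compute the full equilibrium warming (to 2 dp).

3.83 K

Total gain g = 0.052 + 0.16 + 0.154 = 0.366.
Amplification A = 1/(1 − 0.366) = 1.577.
ΔT = 2.43 × 1.577 = 3.83 K.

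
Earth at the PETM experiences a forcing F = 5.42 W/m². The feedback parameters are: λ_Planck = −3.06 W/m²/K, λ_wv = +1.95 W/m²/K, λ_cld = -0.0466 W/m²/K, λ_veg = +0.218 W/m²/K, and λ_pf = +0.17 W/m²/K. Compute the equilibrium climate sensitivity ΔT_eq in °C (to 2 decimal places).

7.05 °C

Net feedback parameter λ = (−3.06) + (+1.95) + (-0.0466) + (+0.218) + (+0.17) = -0.7686 W/m²/K.
ΔT = −F/λ = −5.42/(-0.7686) = 7.05 °C.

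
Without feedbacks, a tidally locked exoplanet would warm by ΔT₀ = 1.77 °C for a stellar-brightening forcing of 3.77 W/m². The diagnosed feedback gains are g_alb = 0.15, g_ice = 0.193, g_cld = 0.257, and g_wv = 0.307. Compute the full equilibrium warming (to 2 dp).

19.03 °C

Total gain g = 0.15 + 0.193 + 0.257 + 0.307 = 0.907.
Amplification A = 1/(1 − 0.907) = 10.75.
ΔT = 1.77 × 10.75 = 19.03 °C.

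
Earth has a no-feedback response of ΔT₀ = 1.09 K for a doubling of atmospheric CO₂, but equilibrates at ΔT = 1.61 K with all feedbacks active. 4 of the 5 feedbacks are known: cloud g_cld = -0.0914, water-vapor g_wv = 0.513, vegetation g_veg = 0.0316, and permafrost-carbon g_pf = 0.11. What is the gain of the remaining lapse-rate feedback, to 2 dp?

Amplification A = ΔT/ΔT₀ = 1.61/1.09 = 1.477.
Total gain g = 1 − 1/A = 1 − 1/1.477 = 0.323.
Known gains sum to -0.0914 + 0.513 + 0.0316 + 0.11 = 0.5632.
g_lr = 0.323 − 0.5632 = -0.24.

-0.24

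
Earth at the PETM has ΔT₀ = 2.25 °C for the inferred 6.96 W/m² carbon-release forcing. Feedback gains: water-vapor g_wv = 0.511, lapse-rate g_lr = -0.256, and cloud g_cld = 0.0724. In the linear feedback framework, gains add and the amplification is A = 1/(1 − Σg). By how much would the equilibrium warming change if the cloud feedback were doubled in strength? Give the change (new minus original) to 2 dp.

Original: g = 0.3274, ΔT = 2.25/(1−0.3274) = 3.3452 °C.
With doubled cloud: g' = 0.3998, ΔT' = 2.25/(1−0.3998) = 3.7488 °C.
Change = 3.7488 − 3.3452 = 0.40 °C.

0.40 °C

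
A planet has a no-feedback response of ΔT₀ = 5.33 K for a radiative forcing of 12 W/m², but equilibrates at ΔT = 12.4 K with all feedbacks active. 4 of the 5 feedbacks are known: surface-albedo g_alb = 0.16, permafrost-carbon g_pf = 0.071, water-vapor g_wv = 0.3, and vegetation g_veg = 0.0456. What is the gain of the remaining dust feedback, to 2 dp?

Amplification A = ΔT/ΔT₀ = 12.4/5.33 = 2.326.
Total gain g = 1 − 1/A = 1 − 1/2.326 = 0.5701.
Known gains sum to 0.16 + 0.071 + 0.3 + 0.0456 = 0.5766.
g_dust = 0.5701 − 0.5766 = -0.01.

-0.01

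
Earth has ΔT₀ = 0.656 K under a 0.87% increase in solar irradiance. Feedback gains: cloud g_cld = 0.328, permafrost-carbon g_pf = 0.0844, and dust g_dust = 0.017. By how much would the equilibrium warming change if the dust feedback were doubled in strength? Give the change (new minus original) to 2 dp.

Original: g = 0.4294, ΔT = 0.656/(1−0.4294) = 1.1497 K.
With doubled dust: g' = 0.4464, ΔT' = 0.656/(1−0.4464) = 1.1850 K.
Change = 1.1850 − 1.1497 = 0.04 K.

0.04 K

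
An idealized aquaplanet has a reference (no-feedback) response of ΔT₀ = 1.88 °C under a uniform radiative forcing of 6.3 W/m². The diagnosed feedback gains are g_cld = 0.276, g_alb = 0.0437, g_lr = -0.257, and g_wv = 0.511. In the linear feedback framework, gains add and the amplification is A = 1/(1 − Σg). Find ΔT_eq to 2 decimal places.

Total gain g = 0.276 + 0.0437 − 0.257 + 0.511 = 0.5737.
Amplification A = 1/(1 − 0.5737) = 2.346.
ΔT = 1.88 × 2.346 = 4.41 °C.

4.41 °C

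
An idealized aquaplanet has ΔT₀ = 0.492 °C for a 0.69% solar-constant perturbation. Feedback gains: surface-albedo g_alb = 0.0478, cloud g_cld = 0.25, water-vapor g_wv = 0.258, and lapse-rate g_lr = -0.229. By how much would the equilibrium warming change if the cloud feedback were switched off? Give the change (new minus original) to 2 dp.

-0.20 °C

Original: g = 0.3268, ΔT = 0.492/(1−0.3268) = 0.7308 °C.
Without cloud: g' = 0.0768, ΔT' = 0.492/(1−0.0768) = 0.5329 °C.
Change = 0.5329 − 0.7308 = -0.20 °C.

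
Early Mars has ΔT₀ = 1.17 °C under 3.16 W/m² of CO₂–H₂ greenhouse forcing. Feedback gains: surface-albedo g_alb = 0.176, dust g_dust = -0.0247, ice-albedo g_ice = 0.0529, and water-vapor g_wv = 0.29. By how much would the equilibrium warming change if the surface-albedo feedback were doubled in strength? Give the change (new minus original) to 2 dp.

Original: g = 0.4942, ΔT = 1.17/(1−0.4942) = 2.3132 °C.
With doubled surface-albedo: g' = 0.6702, ΔT' = 1.17/(1−0.6702) = 3.5476 °C.
Change = 3.5476 − 2.3132 = 1.23 °C.

1.23 °C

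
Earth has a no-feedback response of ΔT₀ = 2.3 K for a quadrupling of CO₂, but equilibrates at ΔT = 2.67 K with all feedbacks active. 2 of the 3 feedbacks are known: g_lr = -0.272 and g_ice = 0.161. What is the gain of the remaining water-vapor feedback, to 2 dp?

0.25

Amplification A = ΔT/ΔT₀ = 2.67/2.3 = 1.161.
Total gain g = 1 − 1/A = 1 − 1/1.161 = 0.1387.
Known gains sum to -0.272 + 0.161 = -0.111.
g_wv = 0.1387 + 0.111 = 0.25.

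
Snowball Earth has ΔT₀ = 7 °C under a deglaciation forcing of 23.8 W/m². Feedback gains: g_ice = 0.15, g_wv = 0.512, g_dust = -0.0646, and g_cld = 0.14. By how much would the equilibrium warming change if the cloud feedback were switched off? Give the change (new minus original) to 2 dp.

Original: g = 0.7374, ΔT = 7/(1−0.7374) = 26.6565 °C.
Without cloud: g' = 0.5974, ΔT' = 7/(1−0.5974) = 17.3870 °C.
Change = 17.3870 − 26.6565 = -9.27 °C.

-9.27 °C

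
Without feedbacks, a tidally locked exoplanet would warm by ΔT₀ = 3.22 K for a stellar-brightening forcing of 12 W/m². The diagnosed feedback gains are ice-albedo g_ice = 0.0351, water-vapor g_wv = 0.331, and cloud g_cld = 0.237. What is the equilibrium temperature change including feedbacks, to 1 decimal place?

Total gain g = 0.0351 + 0.331 + 0.237 = 0.6031.
Amplification A = 1/(1 − 0.6031) = 2.52.
ΔT = 3.22 × 2.52 = 8.1 K.

8.1 K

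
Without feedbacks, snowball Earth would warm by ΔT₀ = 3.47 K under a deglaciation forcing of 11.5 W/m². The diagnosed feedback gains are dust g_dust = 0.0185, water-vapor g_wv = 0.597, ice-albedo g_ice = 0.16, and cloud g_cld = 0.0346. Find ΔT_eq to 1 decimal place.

Total gain g = 0.0185 + 0.597 + 0.16 + 0.0346 = 0.8101.
Amplification A = 1/(1 − 0.8101) = 5.266.
ΔT = 3.47 × 5.266 = 18.3 K.

18.3 K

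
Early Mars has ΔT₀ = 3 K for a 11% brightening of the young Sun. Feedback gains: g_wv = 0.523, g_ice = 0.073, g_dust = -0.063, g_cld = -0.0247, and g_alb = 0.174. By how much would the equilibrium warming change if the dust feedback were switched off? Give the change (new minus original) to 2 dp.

2.34 K

Original: g = 0.6823, ΔT = 3/(1−0.6823) = 9.4429 K.
Without dust: g' = 0.7453, ΔT' = 3/(1−0.7453) = 11.7786 K.
Change = 11.7786 − 9.4429 = 2.34 K.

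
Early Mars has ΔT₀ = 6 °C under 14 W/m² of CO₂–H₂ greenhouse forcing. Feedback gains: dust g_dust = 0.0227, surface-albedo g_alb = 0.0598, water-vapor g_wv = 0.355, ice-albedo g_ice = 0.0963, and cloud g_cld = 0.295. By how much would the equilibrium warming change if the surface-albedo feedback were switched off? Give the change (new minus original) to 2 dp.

Original: g = 0.8288, ΔT = 6/(1−0.8288) = 35.0467 °C.
Without surface-albedo: g' = 0.769, ΔT' = 6/(1−0.769) = 25.9740 °C.
Change = 25.9740 − 35.0467 = -9.07 °C.

-9.07 °C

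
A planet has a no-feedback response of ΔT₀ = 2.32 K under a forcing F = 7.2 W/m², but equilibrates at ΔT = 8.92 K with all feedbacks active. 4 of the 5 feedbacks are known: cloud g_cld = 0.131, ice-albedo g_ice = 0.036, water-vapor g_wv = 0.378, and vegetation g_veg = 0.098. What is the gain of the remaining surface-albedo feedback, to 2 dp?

0.10

Amplification A = ΔT/ΔT₀ = 8.92/2.32 = 3.845.
Total gain g = 1 − 1/A = 1 − 1/3.845 = 0.7399.
Known gains sum to 0.131 + 0.036 + 0.378 + 0.098 = 0.643.
g_alb = 0.7399 − 0.643 = 0.10.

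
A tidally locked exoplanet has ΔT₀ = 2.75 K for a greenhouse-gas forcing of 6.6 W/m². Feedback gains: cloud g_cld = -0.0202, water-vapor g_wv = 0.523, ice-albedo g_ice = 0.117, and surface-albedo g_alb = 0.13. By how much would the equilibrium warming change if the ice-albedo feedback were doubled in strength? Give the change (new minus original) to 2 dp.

Original: g = 0.7498, ΔT = 2.75/(1−0.7498) = 10.9912 K.
With doubled ice-albedo: g' = 0.8668, ΔT' = 2.75/(1−0.8668) = 20.6456 K.
Change = 20.6456 − 10.9912 = 9.65 K.

9.65 K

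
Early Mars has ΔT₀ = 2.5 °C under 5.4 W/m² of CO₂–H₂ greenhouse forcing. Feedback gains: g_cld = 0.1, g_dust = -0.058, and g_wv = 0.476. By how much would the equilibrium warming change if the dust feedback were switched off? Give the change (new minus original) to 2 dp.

Original: g = 0.518, ΔT = 2.5/(1−0.518) = 5.1867 °C.
Without dust: g' = 0.576, ΔT' = 2.5/(1−0.576) = 5.8962 °C.
Change = 5.8962 − 5.1867 = 0.71 °C.

0.71 °C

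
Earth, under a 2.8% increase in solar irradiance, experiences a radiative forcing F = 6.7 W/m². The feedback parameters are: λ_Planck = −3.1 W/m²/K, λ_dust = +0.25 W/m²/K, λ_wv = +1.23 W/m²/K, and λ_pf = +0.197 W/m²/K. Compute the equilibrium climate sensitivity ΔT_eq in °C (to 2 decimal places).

Net feedback parameter λ = (−3.1) + (+0.25) + (+1.23) + (+0.197) = -1.423 W/m²/K.
ΔT = −F/λ = −6.7/(-1.423) = 4.71 °C.

4.71 °C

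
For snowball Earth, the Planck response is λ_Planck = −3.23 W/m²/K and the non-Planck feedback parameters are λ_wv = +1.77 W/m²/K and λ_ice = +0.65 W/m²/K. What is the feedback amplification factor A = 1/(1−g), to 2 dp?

Convert to gains: g_wv = 1.77/3.23 = 0.548; g_ice = 0.65/3.23 = 0.2012.
Total gain g = 0.7492.
A = 1/(1 − 0.7492) = 3.99.

3.99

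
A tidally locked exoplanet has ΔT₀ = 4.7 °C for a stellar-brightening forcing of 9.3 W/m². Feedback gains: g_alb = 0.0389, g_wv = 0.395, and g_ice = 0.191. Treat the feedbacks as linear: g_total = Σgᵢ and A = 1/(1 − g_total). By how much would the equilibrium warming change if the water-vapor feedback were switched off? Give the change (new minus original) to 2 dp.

Original: g = 0.6249, ΔT = 4.7/(1−0.6249) = 12.5300 °C.
Without water-vapor: g' = 0.2299, ΔT' = 4.7/(1−0.2299) = 6.1031 °C.
Change = 6.1031 − 12.5300 = -6.43 °C.

-6.43 °C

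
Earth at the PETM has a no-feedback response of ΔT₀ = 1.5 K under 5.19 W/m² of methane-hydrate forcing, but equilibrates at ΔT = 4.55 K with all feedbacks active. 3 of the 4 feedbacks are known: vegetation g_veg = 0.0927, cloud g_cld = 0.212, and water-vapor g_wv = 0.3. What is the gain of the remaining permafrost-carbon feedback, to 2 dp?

0.07

Amplification A = ΔT/ΔT₀ = 4.55/1.5 = 3.033.
Total gain g = 1 − 1/A = 1 − 1/3.033 = 0.6703.
Known gains sum to 0.0927 + 0.212 + 0.3 = 0.6047.
g_pf = 0.6703 − 0.6047 = 0.07.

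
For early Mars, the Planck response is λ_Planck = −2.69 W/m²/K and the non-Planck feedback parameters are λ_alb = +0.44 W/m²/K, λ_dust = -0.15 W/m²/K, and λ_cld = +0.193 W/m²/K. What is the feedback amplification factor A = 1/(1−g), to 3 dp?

1.219

Convert to gains: g_alb = 0.44/2.69 = 0.1636; g_dust = -0.15/2.69 = -0.05576; g_cld = 0.193/2.69 = 0.07175.
Total gain g = 0.17959.
A = 1/(1 − 0.17959) = 1.219.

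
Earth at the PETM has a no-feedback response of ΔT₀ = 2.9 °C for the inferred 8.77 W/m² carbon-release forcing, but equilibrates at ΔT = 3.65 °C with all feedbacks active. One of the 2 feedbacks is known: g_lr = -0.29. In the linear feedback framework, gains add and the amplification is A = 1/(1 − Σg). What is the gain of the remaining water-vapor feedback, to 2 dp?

0.50

Amplification A = ΔT/ΔT₀ = 3.65/2.9 = 1.259.
Total gain g = 1 − 1/A = 1 − 1/1.259 = 0.2057.
The known gain is -0.29.
g_wv = 0.2057 + 0.29 = 0.50.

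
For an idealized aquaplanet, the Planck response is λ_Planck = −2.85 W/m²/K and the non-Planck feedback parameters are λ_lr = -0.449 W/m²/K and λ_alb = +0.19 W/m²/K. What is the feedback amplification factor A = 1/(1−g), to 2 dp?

0.92

Convert to gains: g_lr = -0.449/2.85 = -0.1575; g_alb = 0.19/2.85 = 0.06667.
Total gain g = -0.09083.
A = 1/(1 + 0.09083) = 0.92.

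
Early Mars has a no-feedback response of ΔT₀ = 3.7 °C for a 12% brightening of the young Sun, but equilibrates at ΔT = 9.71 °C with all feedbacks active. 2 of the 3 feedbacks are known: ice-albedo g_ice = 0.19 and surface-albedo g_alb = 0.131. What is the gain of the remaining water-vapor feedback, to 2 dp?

0.30

Amplification A = ΔT/ΔT₀ = 9.71/3.7 = 2.624.
Total gain g = 1 − 1/A = 1 − 1/2.624 = 0.6189.
Known gains sum to 0.19 + 0.131 = 0.321.
g_wv = 0.6189 − 0.321 = 0.30.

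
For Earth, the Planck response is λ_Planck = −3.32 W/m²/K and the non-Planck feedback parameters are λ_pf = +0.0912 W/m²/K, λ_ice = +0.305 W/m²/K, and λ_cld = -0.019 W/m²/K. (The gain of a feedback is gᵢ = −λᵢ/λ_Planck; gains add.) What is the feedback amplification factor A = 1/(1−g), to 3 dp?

1.128

Convert to gains: g_pf = 0.0912/3.32 = 0.02747; g_ice = 0.305/3.32 = 0.09187; g_cld = -0.019/3.32 = -0.005723.
Total gain g = 0.113617.
A = 1/(1 − 0.113617) = 1.128.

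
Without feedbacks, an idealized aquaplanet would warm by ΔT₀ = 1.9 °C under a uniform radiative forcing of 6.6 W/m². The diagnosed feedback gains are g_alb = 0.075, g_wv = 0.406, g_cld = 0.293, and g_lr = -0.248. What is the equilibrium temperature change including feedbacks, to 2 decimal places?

Total gain g = 0.075 + 0.406 + 0.293 − 0.248 = 0.526.
Amplification A = 1/(1 − 0.526) = 2.11.
ΔT = 1.9 × 2.11 = 4.01 °C.

4.01 °C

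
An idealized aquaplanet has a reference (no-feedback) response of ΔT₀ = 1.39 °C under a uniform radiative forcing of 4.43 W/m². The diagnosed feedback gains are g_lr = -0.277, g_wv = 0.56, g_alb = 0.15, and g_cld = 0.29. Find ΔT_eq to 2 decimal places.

5.02 °C

Total gain g = -0.277 + 0.56 + 0.15 + 0.29 = 0.723.
Amplification A = 1/(1 − 0.723) = 3.61.
ΔT = 1.39 × 3.61 = 5.02 °C.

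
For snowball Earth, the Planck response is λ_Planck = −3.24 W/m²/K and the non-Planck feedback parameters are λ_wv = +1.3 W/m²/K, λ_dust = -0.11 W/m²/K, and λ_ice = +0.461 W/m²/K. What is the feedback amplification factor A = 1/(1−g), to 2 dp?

Convert to gains: g_wv = 1.3/3.24 = 0.4012; g_dust = -0.11/3.24 = -0.03395; g_ice = 0.461/3.24 = 0.1423.
Total gain g = 0.50955.
A = 1/(1 − 0.50955) = 2.04.

2.04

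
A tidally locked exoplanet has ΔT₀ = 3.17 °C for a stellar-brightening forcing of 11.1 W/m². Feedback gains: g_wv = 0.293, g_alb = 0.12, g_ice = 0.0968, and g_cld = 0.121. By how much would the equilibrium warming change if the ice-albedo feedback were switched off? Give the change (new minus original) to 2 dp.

-1.78 °C

Original: g = 0.6308, ΔT = 3.17/(1−0.6308) = 8.5861 °C.
Without ice-albedo: g' = 0.534, ΔT' = 3.17/(1−0.534) = 6.8026 °C.
Change = 6.8026 − 8.5861 = -1.78 °C.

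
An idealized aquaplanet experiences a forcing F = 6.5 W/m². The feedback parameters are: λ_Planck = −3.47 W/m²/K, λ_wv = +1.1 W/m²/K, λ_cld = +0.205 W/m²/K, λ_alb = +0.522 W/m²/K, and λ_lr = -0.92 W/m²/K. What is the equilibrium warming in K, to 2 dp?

Net feedback parameter λ = (−3.47) + (+1.1) + (+0.205) + (+0.522) + (-0.92) = -2.563 W/m²/K.
ΔT = −F/λ = −6.5/(-2.563) = 2.54 K.

2.54 K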